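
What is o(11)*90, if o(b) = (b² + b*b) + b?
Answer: 22770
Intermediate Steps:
o(b) = b + 2*b² (o(b) = (b² + b²) + b = 2*b² + b = b + 2*b²)
o(11)*90 = (11*(1 + 2*11))*90 = (11*(1 + 22))*90 = (11*23)*90 = 253*90 = 22770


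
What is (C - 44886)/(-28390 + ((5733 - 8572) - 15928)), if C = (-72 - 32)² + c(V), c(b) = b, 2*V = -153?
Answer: 68293/94314 ≈ 0.72410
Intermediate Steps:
V = -153/2 (V = (½)*(-153) = -153/2 ≈ -76.500)
C = 21479/2 (C = (-72 - 32)² - 153/2 = (-104)² - 153/2 = 10816 - 153/2 = 21479/2 ≈ 10740.)
(C - 44886)/(-28390 + ((5733 - 8572) - 15928)) = (21479/2 - 44886)/(-28390 + ((5733 - 8572) - 15928)) = -68293/(2*(-28390 + (-2839 - 15928))) = -68293/(2*(-28390 - 18767)) = -68293/2/(-47157) = -68293/2*(-1/47157) = 68293/94314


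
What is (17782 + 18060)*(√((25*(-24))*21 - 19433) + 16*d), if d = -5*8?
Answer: -22938880 + 35842*I*√32033 ≈ -2.2939e+7 + 6.4149e+6*I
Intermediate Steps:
d = -40
(17782 + 18060)*(√((25*(-24))*21 - 19433) + 16*d) = (17782 + 18060)*(√((25*(-24))*21 - 19433) + 16*(-40)) = 35842*(√(-600*21 - 19433) - 640) = 35842*(√(-12600 - 19433) - 640) = 35842*(√(-32033) - 640) = 35842*(I*√32033 - 640) = 35842*(-640 + I*√32033) = -22938880 + 35842*I*√32033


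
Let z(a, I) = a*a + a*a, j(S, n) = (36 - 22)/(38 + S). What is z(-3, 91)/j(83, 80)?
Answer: 1089/7 ≈ 155.57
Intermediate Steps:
j(S, n) = 14/(38 + S)
z(a, I) = 2*a² (z(a, I) = a² + a² = 2*a²)
z(-3, 91)/j(83, 80) = (2*(-3)²)/((14/(38 + 83))) = (2*9)/((14/121)) = 18/((14*(1/121))) = 18/(14/121) = 18*(121/14) = 1089/7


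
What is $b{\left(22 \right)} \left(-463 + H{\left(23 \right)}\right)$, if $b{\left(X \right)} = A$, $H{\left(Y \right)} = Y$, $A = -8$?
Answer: $3520$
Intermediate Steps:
$b{\left(X \right)} = -8$
$b{\left(22 \right)} \left(-463 + H{\left(23 \right)}\right) = - 8 \left(-463 + 23\right) = \left(-8\right) \left(-440\right) = 3520$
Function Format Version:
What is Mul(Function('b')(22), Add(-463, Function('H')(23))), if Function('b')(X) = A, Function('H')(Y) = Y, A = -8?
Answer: 3520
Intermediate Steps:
Function('b')(X) = -8
Mul(Function('b')(22), Add(-463, Function('H')(23))) = Mul(-8, Add(-463, 23)) = Mul(-8, -440) = 3520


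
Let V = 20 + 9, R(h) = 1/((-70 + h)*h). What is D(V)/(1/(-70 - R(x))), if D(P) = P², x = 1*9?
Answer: -32318789/549 ≈ -58868.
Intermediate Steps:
x = 9
R(h) = 1/(h*(-70 + h))
V = 29
D(V)/(1/(-70 - R(x))) = 29²/(1/(-70 - 1/(9*(-70 + 9)))) = 841/(1/(-70 - 1/(9*(-61)))) = 841/(1/(-70 - (-1)/(9*61))) = 841/(1/(-70 - 1*(-1/549))) = 841/(1/(-70 + 1/549)) = 841/(1/(-38429/549)) = 841/(-549/38429) = 841*(-38429/549) = -32318789/549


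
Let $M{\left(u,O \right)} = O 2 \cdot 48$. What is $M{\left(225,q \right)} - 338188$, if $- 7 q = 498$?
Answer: $- \frac{2415124}{7} \approx -3.4502 \cdot 10^{5}$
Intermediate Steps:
$q = - \frac{498}{7}$ ($q = \left(- \frac{1}{7}\right) 498 = - \frac{498}{7} \approx -71.143$)
$M{\left(u,O \right)} = 96 O$ ($M{\left(u,O \right)} = 2 O 48 = 96 O$)
$M{\left(225,q \right)} - 338188 = 96 \left(- \frac{498}{7}\right) - 338188 = - \frac{47808}{7} - 338188 = - \frac{2415124}{7}$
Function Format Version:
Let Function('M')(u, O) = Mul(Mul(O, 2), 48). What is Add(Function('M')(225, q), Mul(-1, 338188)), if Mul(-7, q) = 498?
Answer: Rational(-2415124, 7) ≈ -3.4502e+5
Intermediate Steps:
q = Rational(-498, 7) (q = Mul(Rational(-1, 7), 498) = Rational(-498, 7) ≈ -71.143)
Function('M')(u, O) = Mul(96, O) (Function('M')(u, O) = Mul(Mul(2, O), 48) = Mul(96, O))
Add(Function('M')(225, q), Mul(-1, 338188)) = Add(Mul(96, Rational(-498, 7)), Mul(-1, 338188)) = Add(Rational(-47808, 7), -338188) = Rational(-2415124, 7)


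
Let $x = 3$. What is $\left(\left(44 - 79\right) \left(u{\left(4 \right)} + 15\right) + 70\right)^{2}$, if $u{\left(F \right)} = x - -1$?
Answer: $354025$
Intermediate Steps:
$u{\left(F \right)} = 4$ ($u{\left(F \right)} = 3 - -1 = 3 + 1 = 4$)
$\left(\left(44 - 79\right) \left(u{\left(4 \right)} + 15\right) + 70\right)^{2} = \left(\left(44 - 79\right) \left(4 + 15\right) + 70\right)^{2} = \left(\left(-35\right) 19 + 70\right)^{2} = \left(-665 + 70\right)^{2} = \left(-595\right)^{2} = 354025$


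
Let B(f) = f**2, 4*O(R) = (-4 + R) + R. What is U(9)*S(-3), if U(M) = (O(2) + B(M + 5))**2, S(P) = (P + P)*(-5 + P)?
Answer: 1843968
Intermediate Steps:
O(R) = -1 + R/2 (O(R) = ((-4 + R) + R)/4 = (-4 + 2*R)/4 = -1 + R/2)
S(P) = 2*P*(-5 + P) (S(P) = (2*P)*(-5 + P) = 2*P*(-5 + P))
U(M) = (5 + M)**4 (U(M) = ((-1 + (1/2)*2) + (M + 5)**2)**2 = ((-1 + 1) + (5 + M)**2)**2 = (0 + (5 + M)**2)**2 = ((5 + M)**2)**2 = (5 + M)**4)
U(9)*S(-3) = (5 + 9)**4*(2*(-3)*(-5 - 3)) = 14**4*(2*(-3)*(-8)) = 38416*48 = 1843968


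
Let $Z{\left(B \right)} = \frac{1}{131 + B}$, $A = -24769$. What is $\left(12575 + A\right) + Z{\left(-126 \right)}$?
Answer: $- \frac{60969}{5} \approx -12194.0$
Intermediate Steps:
$\left(12575 + A\right) + Z{\left(-126 \right)} = \left(12575 - 24769\right) + \frac{1}{131 - 126} = -12194 + \frac{1}{5} = - \frac{60969}{5}$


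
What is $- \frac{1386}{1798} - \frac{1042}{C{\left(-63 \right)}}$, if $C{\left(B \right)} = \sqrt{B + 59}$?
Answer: $- \frac{693}{899} + 521 i \approx -0.77086 + 521.0 i$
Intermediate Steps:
$C{\left(B \right)} = \sqrt{59 + B}$
$- \frac{1386}{1798} - \frac{1042}{C{\left(-63 \right)}} = - \frac{1386}{1798} - \frac{1042}{\sqrt{59 - 63}} = \left(-1386\right) \frac{1}{1798} - \frac{1042}{\sqrt{-4}} = - \frac{693}{899} - \frac{1042}{2 i} = - \frac{693}{899} - 1042 \left(- \frac{i}{2}\right) = - \frac{693}{899} + 521 i$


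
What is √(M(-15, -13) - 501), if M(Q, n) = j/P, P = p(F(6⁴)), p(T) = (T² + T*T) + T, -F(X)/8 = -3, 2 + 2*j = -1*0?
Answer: I*√3535062/84 ≈ 22.383*I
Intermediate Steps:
j = -1 (j = -1 + (-1*0)/2 = -1 + (½)*0 = -1 + 0 = -1)
F(X) = 24 (F(X) = -8*(-3) = 24)
p(T) = T + 2*T² (p(T) = (T² + T²) + T = 2*T² + T = T + 2*T²)
P = 1176 (P = 24*(1 + 2*24) = 24*(1 + 48) = 24*49 = 1176)
M(Q, n) = -1/1176
√(M(-15, -13) - 501) = √(-1/1176 - 501) = √(-589177/1176) = I*√3535062/84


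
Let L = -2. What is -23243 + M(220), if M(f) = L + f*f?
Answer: 25155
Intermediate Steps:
M(f) = -2 + f² (M(f) = -2 + f*f = -2 + f²)
-23243 + M(220) = -23243 + (-2 + 220²) = -23243 + (-2 + 48400) = -23243 + 48398 = 25155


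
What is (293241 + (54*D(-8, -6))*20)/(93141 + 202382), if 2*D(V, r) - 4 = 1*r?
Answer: 292161/295523 ≈ 0.98862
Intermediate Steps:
D(V, r) = 2 + r/2 (D(V, r) = 2 + (1*r)/2 = 2 + r/2)
(293241 + (54*D(-8, -6))*20)/(93141 + 202382) = (293241 + (54*(2 + (½)*(-6)))*20)/(93141 + 202382) = (293241 + (54*(2 - 3))*20)/295523 = (293241 + (54*(-1))*20)*(1/295523) = (293241 - 54*20)*(1/295523) = (293241 - 1080)*(1/295523) = 292161*(1/295523) = 292161/295523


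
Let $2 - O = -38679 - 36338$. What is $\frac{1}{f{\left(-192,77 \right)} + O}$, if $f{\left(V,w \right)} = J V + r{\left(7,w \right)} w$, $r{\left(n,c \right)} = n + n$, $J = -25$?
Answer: $\frac{1}{80897} \approx 1.2361 \cdot 10^{-5}$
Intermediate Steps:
$r{\left(n,c \right)} = 2 n$
$f{\left(V,w \right)} = - 25 V + 14 w$ ($f{\left(V,w \right)} = - 25 V + 2 \cdot 7 w = - 25 V + 14 w$)
$O = 75019$ ($O = 2 - \left(-38679 - 36338\right) = 2 - -75017 = 2 + 75017 = 75019$)
$\frac{1}{f{\left(-192,77 \right)} + O} = \frac{1}{\left(\left(-25\right) \left(-192\right) + 14 \cdot 77\right) + 75019} = \frac{1}{\left(4800 + 1078\right) + 75019} = \frac{1}{5878 + 75019} = \frac{1}{80897}$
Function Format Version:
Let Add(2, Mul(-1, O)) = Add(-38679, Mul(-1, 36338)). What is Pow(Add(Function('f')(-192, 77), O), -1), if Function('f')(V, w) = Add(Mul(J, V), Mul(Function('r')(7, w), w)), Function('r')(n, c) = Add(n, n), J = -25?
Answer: Rational(1, 80897) ≈ 1.2361e-5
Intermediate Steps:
Function('r')(n, c) = Mul(2, n)
Function('f')(V, w) = Add(Mul(-25, V), Mul(14, w)) (Function('f')(V, w) = Add(Mul(-25, V), Mul(Mul(2, 7), w)) = Add(Mul(-25, V), Mul(14, w)))
O = 75019 (O = Add(2, Mul(-1, Add(-38679, Mul(-1, 36338)))) = Add(2, Mul(-1, Add(-38679, -36338))) = Add(2, Mul(-1, -75017)) = Add(2, 75017) = 75019)
Pow(Add(Function('f')(-192, 77), O), -1) = Pow(Add(Add(Mul(-25, -192), Mul(14, 77)), 75019), -1) = Pow(Add(Add(4800, 1078), 75019), -1) = Pow(Add(5878, 75019), -1) = Pow(80897, -1) = Rational(1, 80897)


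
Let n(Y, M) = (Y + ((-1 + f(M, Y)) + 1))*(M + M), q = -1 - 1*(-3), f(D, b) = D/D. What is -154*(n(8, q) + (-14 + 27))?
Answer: -7546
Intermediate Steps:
f(D, b) = 1
q = 2 (q = -1 + 3 = 2)
n(Y, M) = 2*M*(1 + Y) (n(Y, M) = (Y + ((-1 + 1) + 1))*(M + M) = (Y + (0 + 1))*(2*M) = (Y + 1)*(2*M) = (1 + Y)*(2*M) = 2*M*(1 + Y))
-154*(n(8, q) + (-14 + 27)) = -154*(2*2*(1 + 8) + (-14 + 27)) = -154*(2*2*9 + 13) = -154*(36 + 13) = -154*49 = -7546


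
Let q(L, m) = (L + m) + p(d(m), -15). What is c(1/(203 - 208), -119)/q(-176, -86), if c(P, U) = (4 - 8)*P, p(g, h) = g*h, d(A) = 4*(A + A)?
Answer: 2/25145 ≈ 7.9539e-5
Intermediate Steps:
d(A) = 8*A (d(A) = 4*(2*A) = 8*A)
c(P, U) = -4*P
q(L, m) = L - 119*m (q(L, m) = (L + m) + (8*m)*(-15) = (L + m) - 120*m = L - 119*m)
c(1/(203 - 208), -119)/q(-176, -86) = (-4/(203 - 208))/(-176 - 119*(-86)) = (-4/(-5))/(-176 + 10234) = -4*(-⅕)/10058 = (⅘)*(1/10058) = 2/25145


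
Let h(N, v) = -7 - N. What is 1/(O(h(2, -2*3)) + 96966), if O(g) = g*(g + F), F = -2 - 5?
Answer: 1/97110 ≈ 1.0298e-5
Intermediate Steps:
F = -7
O(g) = g*(-7 + g) (O(g) = g*(g - 7) = g*(-7 + g))
1/(O(h(2, -2*3)) + 96966) = 1/((-7 - 1*2)*(-7 + (-7 - 1*2)) + 96966) = 1/((-7 - 2)*(-7 + (-7 - 2)) + 96966) = 1/(-9*(-7 - 9) + 96966) = 1/(-9*(-16) + 96966) = 1/(144 + 96966) = 1/97110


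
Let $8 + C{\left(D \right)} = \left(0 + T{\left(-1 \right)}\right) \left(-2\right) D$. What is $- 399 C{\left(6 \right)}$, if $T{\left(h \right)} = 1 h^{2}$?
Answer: $7980$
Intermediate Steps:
$T{\left(h \right)} = h^{2}$
$C{\left(D \right)} = -8 - 2 D$ ($C{\left(D \right)} = -8 + \left(0 + \left(-1\right)^{2}\right) \left(-2\right) D = -8 + \left(0 + 1\right) \left(-2\right) D = -8 + 1 \left(-2\right) D = -8 - 2 D$)
$- 399 C{\left(6 \right)} = - 399 \left(-8 - 12\right) = \left(-399\right) \left(-20\right) = 7980$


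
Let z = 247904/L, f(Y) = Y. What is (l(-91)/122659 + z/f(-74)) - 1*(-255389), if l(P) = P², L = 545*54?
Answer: 17055463214166376/66782305845 ≈ 2.5539e+5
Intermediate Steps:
L = 29430
z = 123952/14715 (z = 247904/29430 = 247904*(1/29430) = 123952/14715 ≈ 8.4235)
(l(-91)/122659 + z/f(-74)) - 1*(-255389) = ((-91)²/122659 + (123952/14715)/(-74)) - 1*(-255389) = (8281*(1/122659) + (123952/14715)*(-1/74)) + 255389 = (8281/122659 - 61976/544455) + 255389 = -3093282329/66782305845 + 255389 = 17055463214166376/66782305845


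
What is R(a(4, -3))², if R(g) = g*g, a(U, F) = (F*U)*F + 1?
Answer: 1874161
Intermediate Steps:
a(U, F) = 1 + U*F² (a(U, F) = U*F² + 1 = 1 + U*F²)
R(g) = g²
R(a(4, -3))² = ((1 + 4*(-3)²)²)² = ((1 + 4*9)²)² = ((1 + 36)²)² = (37²)² = 1369² = 1874161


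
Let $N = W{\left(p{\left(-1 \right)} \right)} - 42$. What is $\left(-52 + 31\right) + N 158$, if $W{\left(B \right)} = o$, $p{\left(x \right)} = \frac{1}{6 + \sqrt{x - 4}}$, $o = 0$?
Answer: $-6657$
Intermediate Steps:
$p{\left(x \right)} = \frac{1}{6 + \sqrt{-4 + x}}$
$W{\left(B \right)} = 0$
$N = -42$ ($N = 0 - 42 = -42$)
$\left(-52 + 31\right) + N 158 = \left(-52 + 31\right) - 6636 = -21 - 6636 = -6657$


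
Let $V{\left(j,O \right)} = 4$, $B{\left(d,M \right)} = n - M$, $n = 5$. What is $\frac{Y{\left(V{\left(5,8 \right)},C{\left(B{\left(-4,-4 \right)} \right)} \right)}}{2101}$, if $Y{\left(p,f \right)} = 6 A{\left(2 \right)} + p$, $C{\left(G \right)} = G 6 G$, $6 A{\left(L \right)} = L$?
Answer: $\frac{6}{2101} \approx 0.0028558$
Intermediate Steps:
$B{\left(d,M \right)} = 5 - M$
$A{\left(L \right)} = \frac{L}{6}$
$C{\left(G \right)} = 6 G^{2}$ ($C{\left(G \right)} = 6 G G = 6 G^{2}$)
$Y{\left(p,f \right)} = 2 + p$ ($Y{\left(p,f \right)} = 6 \cdot \frac{1}{6} \cdot 2 + p = 6 \cdot \frac{1}{3} + p = 2 + p$)
$\frac{Y{\left(V{\left(5,8 \right)},C{\left(B{\left(-4,-4 \right)} \right)} \right)}}{2101} = \frac{2 + 4}{2101} = 6 \cdot \frac{1}{2101} = \frac{6}{2101}$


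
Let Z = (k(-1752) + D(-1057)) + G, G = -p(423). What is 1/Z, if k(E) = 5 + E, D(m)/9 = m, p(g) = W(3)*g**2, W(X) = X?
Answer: -1/548047 ≈ -1.8247e-6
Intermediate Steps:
p(g) = 3*g**2
D(m) = 9*m
G = -536787 (G = -3*423**2 = -3*178929 = -1*536787 = -536787)
Z = -548047 (Z = ((5 - 1752) + 9*(-1057)) - 536787 = (-1747 - 9513) - 536787 = -11260 - 536787 = -548047)
1/Z = 1/(-548047) = -1/548047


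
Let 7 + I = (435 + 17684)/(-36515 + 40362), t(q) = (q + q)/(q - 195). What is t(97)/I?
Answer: 373159/431690 ≈ 0.86441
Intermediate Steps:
t(q) = 2*q/(-195 + q) (t(q) = (2*q)/(-195 + q) = 2*q/(-195 + q))
I = -8810/3847 (I = -7 + (435 + 17684)/(-36515 + 40362) = -7 + 18119/3847 = -8810/3847 ≈ -2.2901)
t(97)/I = (2*97/(-195 + 97))/(-8810/3847) = (2*97/(-98))*(-3847/8810) = (2*97*(-1/98))*(-3847/8810) = -97/49*(-3847/8810) = 373159/431690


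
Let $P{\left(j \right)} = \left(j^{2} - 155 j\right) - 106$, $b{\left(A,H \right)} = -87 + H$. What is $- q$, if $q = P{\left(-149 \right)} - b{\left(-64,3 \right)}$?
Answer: $-45274$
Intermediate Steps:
$P{\left(j \right)} = -106 + j^{2} - 155 j$
$q = 45274$ ($q = \left(-106 + \left(-149\right)^{2} - -23095\right) - \left(-87 + 3\right) = \left(-106 + 22201 + 23095\right) - -84 = 45190 + 84 = 45274$)
$- q = \left(-1\right) 45274 = -45274$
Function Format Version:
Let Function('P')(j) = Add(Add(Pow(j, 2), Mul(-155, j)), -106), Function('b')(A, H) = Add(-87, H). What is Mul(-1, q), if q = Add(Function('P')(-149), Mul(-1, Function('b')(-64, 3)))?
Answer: -45274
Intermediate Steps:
Function('P')(j) = Add(-106, Pow(j, 2), Mul(-155, j))
q = 45274 (q = Add(Add(-106, Pow(-149, 2), Mul(-155, -149)), Mul(-1, Add(-87, 3))) = Add(Add(-106, 22201, 23095), Mul(-1, -84)) = Add(45190, 84) = 45274)
Mul(-1, q) = Mul(-1, 45274) = -45274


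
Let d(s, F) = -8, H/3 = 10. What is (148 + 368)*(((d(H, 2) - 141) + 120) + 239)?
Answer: 108360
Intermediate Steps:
H = 30 (H = 3*10 = 30)
(148 + 368)*(((d(H, 2) - 141) + 120) + 239) = (148 + 368)*(((-8 - 141) + 120) + 239) = 516*((-149 + 120) + 239) = 516*(-29 + 239) = 516*210 = 108360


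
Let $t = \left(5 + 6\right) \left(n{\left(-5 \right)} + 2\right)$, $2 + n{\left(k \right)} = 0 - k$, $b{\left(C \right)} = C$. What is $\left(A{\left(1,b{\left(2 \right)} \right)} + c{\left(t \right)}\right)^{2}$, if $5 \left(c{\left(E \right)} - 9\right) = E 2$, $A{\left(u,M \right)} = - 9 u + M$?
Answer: $576$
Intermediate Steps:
$n{\left(k \right)} = -2 - k$ ($n{\left(k \right)} = -2 + \left(0 - k\right) = -2 - k$)
$A{\left(u,M \right)} = M - 9 u$
$t = 55$ ($t = \left(5 + 6\right) \left(\left(-2 - -5\right) + 2\right) = 11 \left(\left(-2 + 5\right) + 2\right) = 11 \left(3 + 2\right) = 11 \cdot 5 = 55$)
$c{\left(E \right)} = 9 + \frac{2 E}{5}$ ($c{\left(E \right)} = 9 + \frac{E 2}{5} = 9 + \frac{2 E}{5}$)
$\left(A{\left(1,b{\left(2 \right)} \right)} + c{\left(t \right)}\right)^{2} = \left(\left(2 - 9\right) + \left(9 + \frac{2}{5} \cdot 55\right)\right)^{2} = \left(\left(2 - 9\right) + \left(9 + 22\right)\right)^{2} = \left(-7 + 31\right)^{2} = 24^{2} = 576$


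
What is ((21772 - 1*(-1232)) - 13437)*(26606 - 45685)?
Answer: -182528793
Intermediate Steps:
((21772 - 1*(-1232)) - 13437)*(26606 - 45685) = ((21772 + 1232) - 13437)*(-19079) = (23004 - 13437)*(-19079) = 9567*(-19079) = -182528793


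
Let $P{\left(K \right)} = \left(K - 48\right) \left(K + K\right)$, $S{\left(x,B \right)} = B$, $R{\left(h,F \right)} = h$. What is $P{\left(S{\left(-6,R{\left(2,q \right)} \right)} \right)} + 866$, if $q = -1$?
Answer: $682$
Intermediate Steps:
$P{\left(K \right)} = 2 K \left(-48 + K\right)$ ($P{\left(K \right)} = \left(-48 + K\right) 2 K = 2 K \left(-48 + K\right)$)
$P{\left(S{\left(-6,R{\left(2,q \right)} \right)} \right)} + 866 = 2 \cdot 2 \left(-48 + 2\right) + 866 = 2 \cdot 2 \left(-46\right) + 866 = -184 + 866 = 682$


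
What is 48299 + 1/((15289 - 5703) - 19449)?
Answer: 476373036/9863 ≈ 48299.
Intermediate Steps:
48299 + 1/((15289 - 5703) - 19449) = 48299 + 1/(9586 - 19449) = 48299 + 1/(-9863) = 48299 - 1/9863 = 476373036/9863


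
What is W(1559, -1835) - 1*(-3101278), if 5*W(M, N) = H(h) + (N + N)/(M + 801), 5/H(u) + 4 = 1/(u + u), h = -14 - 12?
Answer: 764837042297/246620 ≈ 3.1013e+6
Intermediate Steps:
h = -26
H(u) = 5/(-4 + 1/(2*u)) (H(u) = 5/(-4 + 1/(u + u)) = 5/(-4 + 1/(2*u)))
W(M, N) = -52/209 + 2*N/(5*(801 + M)) (W(M, N) = (-10*(-26)/(-1 + 8*(-26)) + (N + N)/(M + 801))/5 = (-10*(-26)/(-1 - 208) + (2*N)/(801 + M))/5 = (-10*(-26)/(-209) + 2*N/(801 + M))/5 = (-10*(-26)*(-1/209) + 2*N/(801 + M))/5 = (-260/209 + 2*N/(801 + M))/5 = -52/209 + 2*N/(5*(801 + M)))
W(1559, -1835) - 1*(-3101278) = 2*(-104130 - 130*1559 + 209*(-1835))/(1045*(801 + 1559)) - 1*(-3101278) = (2/1045)*(-104130 - 202670 - 383515)/2360 + 3101278 = (2/1045)*(1/2360)*(-690315) + 3101278 = -138063/246620 + 3101278 = 764837042297/246620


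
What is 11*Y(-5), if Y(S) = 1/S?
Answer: -11/5 ≈ -2.2000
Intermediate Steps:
11*Y(-5) = 11/(-5) = 11*(-1/5) = -11/5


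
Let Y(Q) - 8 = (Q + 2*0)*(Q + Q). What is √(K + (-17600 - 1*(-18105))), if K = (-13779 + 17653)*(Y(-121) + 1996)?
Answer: 3*√13466941 ≈ 11009.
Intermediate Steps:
Y(Q) = 8 + 2*Q² (Y(Q) = 8 + (Q + 2*0)*(Q + Q) = 8 + (Q + 0)*(2*Q) = 8 + Q*(2*Q) = 8 + 2*Q²)
K = 121201964 (K = (-13779 + 17653)*((8 + 2*(-121)²) + 1996) = 3874*((8 + 2*14641) + 1996) = 3874*((8 + 29282) + 1996) = 3874*(29290 + 1996) = 3874*31286 = 121201964)
√(K + (-17600 - 1*(-18105))) = √(121201964 + (-17600 - 1*(-18105))) = √(121201964 + (-17600 + 18105)) = √(121201964 + 505) = √121202469 = 3*√13466941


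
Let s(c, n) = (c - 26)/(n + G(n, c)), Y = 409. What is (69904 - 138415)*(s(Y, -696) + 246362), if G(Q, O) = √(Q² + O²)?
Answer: -2823471789296190/167281 - 26239713*√651697/167281 ≈ -1.6879e+10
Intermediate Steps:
G(Q, O) = √(O² + Q²)
s(c, n) = (-26 + c)/(n + √(c² + n²)) (s(c, n) = (c - 26)/(n + √(c² + n²)) = (-26 + c)/(n + √(c² + n²)))
(69904 - 138415)*(s(Y, -696) + 246362) = (69904 - 138415)*((-26 + 409)/(-696 + √(409² + (-696)²)) + 246362) = -68511*(383/(-696 + √(167281 + 484416)) + 246362) = -68511*(383/(-696 + √651697) + 246362) = -68511*(246362 + 383/(-696 + √651697)) = -16878506982 - 26239713/(-696 + √651697)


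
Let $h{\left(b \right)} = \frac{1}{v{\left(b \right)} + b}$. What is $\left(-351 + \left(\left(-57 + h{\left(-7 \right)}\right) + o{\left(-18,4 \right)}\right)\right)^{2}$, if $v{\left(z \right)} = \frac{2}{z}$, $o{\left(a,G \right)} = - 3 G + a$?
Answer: $\frac{499299025}{2601} \approx 1.9196 \cdot 10^{5}$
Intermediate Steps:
$o{\left(a,G \right)} = a - 3 G$
$h{\left(b \right)} = \frac{1}{b + \frac{2}{b}}$ ($h{\left(b \right)} = \frac{1}{\frac{2}{b} + b} = \frac{1}{b + \frac{2}{b}}$)
$\left(-351 + \left(\left(-57 + h{\left(-7 \right)}\right) + o{\left(-18,4 \right)}\right)\right)^{2} = \left(-351 - \left(87 + \frac{7}{2 + \left(-7\right)^{2}}\right)\right)^{2} = \left(-351 - \left(87 + \frac{7}{2 + 49}\right)\right)^{2} = \left(-351 - \left(87 + \frac{7}{51}\right)\right)^{2} = \left(-351 - \frac{4444}{51}\right)^{2} = \left(- \frac{22345}{51}\right)^{2} = \frac{499299025}{2601}$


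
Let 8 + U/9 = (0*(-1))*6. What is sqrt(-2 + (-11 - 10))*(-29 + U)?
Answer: -101*I*sqrt(23) ≈ -484.38*I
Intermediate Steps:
U = -72 (U = -72 + 9*((0*(-1))*6) = -72 + 9*(0*6) = -72 + 9*0 = -72 + 0 = -72)
sqrt(-2 + (-11 - 10))*(-29 + U) = sqrt(-2 + (-11 - 10))*(-29 - 72) = sqrt(-2 - 21)*(-101) = sqrt(-23)*(-101) = (I*sqrt(23))*(-101) = -101*I*sqrt(23)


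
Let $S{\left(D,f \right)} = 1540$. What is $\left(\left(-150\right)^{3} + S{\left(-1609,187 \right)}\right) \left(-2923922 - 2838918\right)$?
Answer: $19440710226400$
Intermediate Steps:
$\left(\left(-150\right)^{3} + S{\left(-1609,187 \right)}\right) \left(-2923922 - 2838918\right) = \left(\left(-150\right)^{3} + 1540\right) \left(-2923922 - 2838918\right) = \left(-3375000 + 1540\right) \left(-5762840\right) = \left(-3373460\right) \left(-5762840\right) = 19440710226400$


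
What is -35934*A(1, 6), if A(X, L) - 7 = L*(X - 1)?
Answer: -251538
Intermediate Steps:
A(X, L) = 7 + L*(-1 + X) (A(X, L) = 7 + L*(X - 1) = 7 + L*(-1 + X))
-35934*A(1, 6) = -35934*(7 - 1*6 + 6*1) = -35934*(7 - 6 + 6) = -35934*7 = -251538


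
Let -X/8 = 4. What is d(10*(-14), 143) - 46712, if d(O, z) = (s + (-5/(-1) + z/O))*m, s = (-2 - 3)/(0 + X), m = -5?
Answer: -10468119/224 ≈ -46733.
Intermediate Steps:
X = -32 (X = -8*4 = -32)
s = 5/32 (s = (-2 - 3)/(0 - 32) = -5/(-32) = -5*(-1/32) = 5/32 ≈ 0.15625)
d(O, z) = -825/32 - 5*z/O (d(O, z) = (5/32 + (-5/(-1) + z/O))*(-5) = (5/32 + (-5*(-1) + z/O))*(-5) = (5/32 + (5 + z/O))*(-5) = (165/32 + z/O)*(-5) = -825/32 - 5*z/O)
d(10*(-14), 143) - 46712 = (-825/32 - 5*143/10*(-14)) - 46712 = (-825/32 - 5*143/(-140)) - 46712 = (-825/32 - 5*143*(-1/140)) - 46712 = (-825/32 + 143/28) - 46712 = -4631/224 - 46712 = -10468119/224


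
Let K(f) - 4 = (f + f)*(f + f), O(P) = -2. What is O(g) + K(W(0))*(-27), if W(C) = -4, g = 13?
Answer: -1838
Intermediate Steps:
K(f) = 4 + 4*f² (K(f) = 4 + (f + f)*(f + f) = 4 + (2*f)*(2*f) = 4 + 4*f²)
O(g) + K(W(0))*(-27) = -2 + (4 + 4*(-4)²)*(-27) = -2 + (4 + 4*16)*(-27) = -2 + (4 + 64)*(-27) = -2 + 68*(-27) = -2 - 1836 = -1838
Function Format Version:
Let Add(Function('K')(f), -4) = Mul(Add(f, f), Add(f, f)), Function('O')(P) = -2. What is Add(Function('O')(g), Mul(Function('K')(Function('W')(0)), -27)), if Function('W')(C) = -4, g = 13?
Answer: -1838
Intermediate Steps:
Function('K')(f) = Add(4, Mul(4, Pow(f, 2))) (Function('K')(f) = Add(4, Mul(Add(f, f), Add(f, f))) = Add(4, Mul(Mul(2, f), Mul(2, f))) = Add(4, Mul(4, Pow(f, 2))))
Add(Function('O')(g), Mul(Function('K')(Function('W')(0)), -27)) = Add(-2, Mul(Add(4, Mul(4, Pow(-4, 2))), -27)) = Add(-2, Mul(Add(4, Mul(4, 16)), -27)) = Add(-2, Mul(Add(4, 64), -27)) = Add(-2, Mul(68, -27)) = Add(-2, -1836) = -1838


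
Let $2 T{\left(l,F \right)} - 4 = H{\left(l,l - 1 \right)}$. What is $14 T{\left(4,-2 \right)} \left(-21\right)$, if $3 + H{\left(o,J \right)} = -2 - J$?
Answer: $588$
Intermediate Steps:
$H{\left(o,J \right)} = -5 - J$ ($H{\left(o,J \right)} = -3 - \left(2 + J\right) = -5 - J$)
$T{\left(l,F \right)} = - \frac{l}{2}$ ($T{\left(l,F \right)} = 2 + \frac{-5 - \left(l - 1\right)}{2} = 2 + \frac{-5 - \left(-1 + l\right)}{2} = 2 + \frac{-4 - l}{2} = 2 - \left(2 + \frac{l}{2}\right) = - \frac{l}{2}$)
$14 T{\left(4,-2 \right)} \left(-21\right) = 14 \left(\left(- \frac{1}{2}\right) 4\right) \left(-21\right) = 14 \left(-2\right) \left(-21\right) = \left(-28\right) \left(-21\right) = 588$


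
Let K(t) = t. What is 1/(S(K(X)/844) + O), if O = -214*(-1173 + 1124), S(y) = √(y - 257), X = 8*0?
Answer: 10486/109956453 - I*√257/109956453 ≈ 9.5365e-5 - 1.458e-7*I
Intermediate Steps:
X = 0
S(y) = √(-257 + y)
O = 10486 (O = -214*(-49) = 10486)
1/(S(K(X)/844) + O) = 1/(√(-257 + 0/844) + 10486) = 1/(√(-257 + 0*(1/844)) + 10486) = 1/(√(-257 + 0) + 10486) = 1/(√(-257) + 10486) = 1/(I*√257 + 10486) = 1/(10486 + I*√257)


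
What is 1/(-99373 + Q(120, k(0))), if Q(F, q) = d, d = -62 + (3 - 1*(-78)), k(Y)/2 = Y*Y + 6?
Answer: -1/99354 ≈ -1.0065e-5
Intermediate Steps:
k(Y) = 12 + 2*Y² (k(Y) = 2*(Y*Y + 6) = 2*(Y² + 6) = 2*(6 + Y²) = 12 + 2*Y²)
d = 19 (d = -62 + (3 + 78) = -62 + 81 = 19)
Q(F, q) = 19
1/(-99373 + Q(120, k(0))) = 1/(-99373 + 19) = 1/(-99354) = -1/99354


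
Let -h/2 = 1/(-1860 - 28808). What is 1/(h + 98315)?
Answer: 15334/1507562211 ≈ 1.0171e-5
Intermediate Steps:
h = 1/15334 (h = -2/(-1860 - 28808) = -2/(-30668) = -2*(-1/30668) = 1/15334 ≈ 6.5215e-5)
1/(h + 98315) = 1/(1/15334 + 98315) = 1/(1507562211/15334) = 15334/1507562211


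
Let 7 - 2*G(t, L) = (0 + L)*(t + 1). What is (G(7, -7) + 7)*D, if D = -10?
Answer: -385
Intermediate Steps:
G(t, L) = 7/2 - L*(1 + t)/2 (G(t, L) = 7/2 - (0 + L)*(t + 1)/2 = 7/2 - L*(1 + t)/2)
(G(7, -7) + 7)*D = ((7/2 - ½*(-7) - ½*(-7)*7) + 7)*(-10) = ((7/2 + 7/2 + 49/2) + 7)*(-10) = (63/2 + 7)*(-10) = (77/2)*(-10) = -385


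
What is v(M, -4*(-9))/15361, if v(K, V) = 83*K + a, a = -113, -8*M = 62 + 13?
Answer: -7129/122888 ≈ -0.058012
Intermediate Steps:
M = -75/8 (M = -(62 + 13)/8 = -⅛*75 = -75/8 ≈ -9.3750)
v(K, V) = -113 + 83*K (v(K, V) = 83*K - 113 = -113 + 83*K)
v(M, -4*(-9))/15361 = (-113 + 83*(-75/8))/15361 = (-113 - 6225/8)*(1/15361) = -7129/8*1/15361 = -7129/122888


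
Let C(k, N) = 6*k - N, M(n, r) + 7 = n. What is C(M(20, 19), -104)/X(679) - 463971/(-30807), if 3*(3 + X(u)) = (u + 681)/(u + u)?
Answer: -2967125279/55770939 ≈ -53.202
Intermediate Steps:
X(u) = -3 + (681 + u)/(6*u) (X(u) = -3 + ((u + 681)/(u + u))/3 = -3 + ((681 + u)/((2*u)))/3 = -3 + ((681 + u)*(1/(2*u)))/3 = -3 + ((681 + u)/(2*u))/3 = -3 + (681 + u)/(6*u))
M(n, r) = -7 + n
C(k, N) = -N + 6*k
C(M(20, 19), -104)/X(679) - 463971/(-30807) = (-1*(-104) + 6*(-7 + 20))/(((⅙)*(681 - 17*679)/679)) - 463971/(-30807) = (104 + 6*13)/(((⅙)*(1/679)*(681 - 11543))) - 463971*(-1/30807) = (104 + 78)/(((⅙)*(1/679)*(-10862))) + 154657/10269 = 182/(-5431/2037) + 154657/10269 = 182*(-2037/5431) + 154657/10269 = -370734/5431 + 154657/10269 = -2967125279/55770939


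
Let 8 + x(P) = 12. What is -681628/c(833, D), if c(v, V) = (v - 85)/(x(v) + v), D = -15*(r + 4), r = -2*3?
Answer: -142630659/187 ≈ -7.6273e+5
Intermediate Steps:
r = -6
x(P) = 4 (x(P) = -8 + 12 = 4)
D = 30 (D = -15*(-6 + 4) = -15*(-2) = 30)
c(v, V) = (-85 + v)/(4 + v) (c(v, V) = (v - 85)/(4 + v) = (-85 + v)/(4 + v))
-681628/c(833, D) = -681628*(4 + 833)/(-85 + 833) = -681628/(748/837) = -681628/((1/837)*748) = -681628/748/837 = -681628*837/748 = -142630659/187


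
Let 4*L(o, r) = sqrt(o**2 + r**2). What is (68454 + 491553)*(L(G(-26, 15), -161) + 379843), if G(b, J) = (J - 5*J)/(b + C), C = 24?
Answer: 212714738901 + 560007*sqrt(26821)/4 ≈ 2.1274e+11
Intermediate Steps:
G(b, J) = -4*J/(24 + b) (G(b, J) = (J - 5*J)/(b + 24) = (-4*J)/(24 + b) = -4*J/(24 + b))
L(o, r) = sqrt(o**2 + r**2)/4
(68454 + 491553)*(L(G(-26, 15), -161) + 379843) = (68454 + 491553)*(sqrt((-4*15/(24 - 26))**2 + (-161)**2)/4 + 379843) = 560007*(sqrt((-4*15/(-2))**2 + 25921)/4 + 379843) = 560007*(sqrt((-4*15*(-1/2))**2 + 25921)/4 + 379843) = 560007*(sqrt(30**2 + 25921)/4 + 379843) = 560007*(sqrt(900 + 25921)/4 + 379843) = 560007*(sqrt(26821)/4 + 379843) = 560007*(379843 + sqrt(26821)/4) = 212714738901 + 560007*sqrt(26821)/4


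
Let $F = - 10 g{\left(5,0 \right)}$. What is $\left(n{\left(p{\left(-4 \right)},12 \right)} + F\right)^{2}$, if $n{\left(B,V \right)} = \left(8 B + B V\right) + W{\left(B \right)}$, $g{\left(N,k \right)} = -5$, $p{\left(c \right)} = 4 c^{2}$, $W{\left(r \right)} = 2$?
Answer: $1774224$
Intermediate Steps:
$n{\left(B,V \right)} = 2 + 8 B + B V$ ($n{\left(B,V \right)} = \left(8 B + B V\right) + 2 = 2 + 8 B + B V$)
$F = 50$ ($F = \left(-10\right) \left(-5\right) = 50$)
$\left(n{\left(p{\left(-4 \right)},12 \right)} + F\right)^{2} = \left(\left(2 + 8 \cdot 4 \left(-4\right)^{2} + 4 \left(-4\right)^{2} \cdot 12\right) + 50\right)^{2} = \left(\left(2 + 8 \cdot 4 \cdot 16 + 4 \cdot 16 \cdot 12\right) + 50\right)^{2} = \left(\left(2 + 8 \cdot 64 + 64 \cdot 12\right) + 50\right)^{2} = \left(\left(2 + 512 + 768\right) + 50\right)^{2} = \left(1282 + 50\right)^{2} = 1332^{2} = 1774224$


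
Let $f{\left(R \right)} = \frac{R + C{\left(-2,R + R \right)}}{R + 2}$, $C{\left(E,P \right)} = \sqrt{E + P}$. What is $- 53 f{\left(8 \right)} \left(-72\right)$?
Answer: $\frac{15264}{5} + \frac{1908 \sqrt{14}}{5} \approx 4480.6$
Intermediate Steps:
$f{\left(R \right)} = \frac{R + \sqrt{-2 + 2 R}}{2 + R}$ ($f{\left(R \right)} = \frac{R + \sqrt{-2 + \left(R + R\right)}}{R + 2} = \frac{R + \sqrt{-2 + 2 R}}{2 + R}$)
$- 53 f{\left(8 \right)} \left(-72\right) = - 53 \frac{8 + \sqrt{-2 + 2 \cdot 8}}{2 + 8} \left(-72\right) = - 53 \frac{8 + \sqrt{-2 + 16}}{10} \left(-72\right) = - 53 \frac{8 + \sqrt{14}}{10} \left(-72\right) = - 53 \left(\frac{4}{5} + \frac{\sqrt{14}}{10}\right) \left(-72\right) = \left(- \frac{212}{5} - \frac{53 \sqrt{14}}{10}\right) \left(-72\right) = \frac{15264}{5} + \frac{1908 \sqrt{14}}{5}$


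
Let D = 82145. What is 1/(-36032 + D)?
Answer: 1/46113 ≈ 2.1686e-5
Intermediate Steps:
1/(-36032 + D) = 1/(-36032 + 82145) = 1/46113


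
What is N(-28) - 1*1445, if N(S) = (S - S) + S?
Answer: -1473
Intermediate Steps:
N(S) = S (N(S) = 0 + S = S)
N(-28) - 1*1445 = -28 - 1*1445 = -28 - 1445 = -1473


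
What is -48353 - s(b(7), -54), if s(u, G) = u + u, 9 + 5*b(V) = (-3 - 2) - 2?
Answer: -241733/5 ≈ -48347.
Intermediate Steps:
b(V) = -16/5 (b(V) = -9/5 + ((-3 - 2) - 2)/5 = -9/5 + (-5 - 2)/5 = -9/5 + (⅕)*(-7) = -9/5 - 7/5 = -16/5)
s(u, G) = 2*u
-48353 - s(b(7), -54) = -48353 - 2*(-16)/5 = -48353 - 1*(-32/5) = -48353 + 32/5 = -241733/5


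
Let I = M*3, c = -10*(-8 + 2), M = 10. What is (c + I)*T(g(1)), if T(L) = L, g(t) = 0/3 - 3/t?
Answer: -270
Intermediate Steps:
g(t) = -3/t (g(t) = 0*(1/3) - 3/t = 0 - 3/t = -3/t)
c = 60 (c = -10*(-6) = 60)
I = 30 (I = 10*3 = 30)
(c + I)*T(g(1)) = (60 + 30)*(-3/1) = 90*(-3*1) = 90*(-3) = -270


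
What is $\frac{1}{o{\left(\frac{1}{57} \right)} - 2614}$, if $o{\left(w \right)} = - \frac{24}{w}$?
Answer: $- \frac{1}{3982} \approx -0.00025113$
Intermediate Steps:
$\frac{1}{o{\left(\frac{1}{57} \right)} - 2614} = \frac{1}{- \frac{24}{\frac{1}{57}} - 2614} = \frac{1}{- 24 \frac{1}{\frac{1}{57}} - 2614} = \frac{1}{\left(-24\right) 57 - 2614} = \frac{1}{-1368 - 2614} = \frac{1}{-3982} = - \frac{1}{3982}$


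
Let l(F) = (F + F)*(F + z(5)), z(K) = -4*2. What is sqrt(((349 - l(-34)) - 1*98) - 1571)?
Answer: 12*I*sqrt(29) ≈ 64.622*I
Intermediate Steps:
z(K) = -8
l(F) = 2*F*(-8 + F) (l(F) = (F + F)*(F - 8) = (2*F)*(-8 + F) = 2*F*(-8 + F))
sqrt(((349 - l(-34)) - 1*98) - 1571) = sqrt(((349 - 2*(-34)*(-8 - 34)) - 1*98) - 1571) = sqrt(((349 - 2*(-34)*(-42)) - 98) - 1571) = sqrt(((349 - 1*2856) - 98) - 1571) = sqrt(((349 - 2856) - 98) - 1571) = sqrt((-2507 - 98) - 1571) = sqrt(-2605 - 1571) = sqrt(-4176) = 12*I*sqrt(29)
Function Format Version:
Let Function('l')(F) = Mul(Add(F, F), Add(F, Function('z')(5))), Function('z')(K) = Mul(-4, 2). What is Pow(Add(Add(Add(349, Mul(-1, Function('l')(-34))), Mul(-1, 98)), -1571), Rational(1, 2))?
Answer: Mul(12, I, Pow(29, Rational(1, 2))) ≈ Mul(64.622, I)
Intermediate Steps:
Function('z')(K) = -8
Function('l')(F) = Mul(2, F, Add(-8, F)) (Function('l')(F) = Mul(Add(F, F), Add(F, -8)) = Mul(Mul(2, F), Add(-8, F)) = Mul(2, F, Add(-8, F)))
Pow(Add(Add(Add(349, Mul(-1, Function('l')(-34))), Mul(-1, 98)), -1571), Rational(1, 2)) = Pow(Add(Add(Add(349, Mul(-1, Mul(2, -34, Add(-8, -34)))), Mul(-1, 98)), -1571), Rational(1, 2)) = Pow(Add(Add(Add(349, Mul(-1, Mul(2, -34, -42))), -98), -1571), Rational(1, 2)) = Pow(Add(Add(Add(349, Mul(-1, 2856)), -98), -1571), Rational(1, 2)) = Pow(Add(Add(Add(349, -2856), -98), -1571), Rational(1, 2)) = Pow(Add(Add(-2507, -98), -1571), Rational(1, 2)) = Pow(Add(-2605, -1571), Rational(1, 2)) = Pow(-4176, Rational(1, 2)) = Mul(12, I, Pow(29, Rational(1, 2)))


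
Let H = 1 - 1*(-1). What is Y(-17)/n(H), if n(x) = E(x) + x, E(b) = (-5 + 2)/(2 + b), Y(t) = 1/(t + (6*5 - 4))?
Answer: 4/45 ≈ 0.088889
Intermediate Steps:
H = 2 (H = 1 + 1 = 2)
Y(t) = 1/(26 + t) (Y(t) = 1/(t + (30 - 4)) = 1/(t + 26) = 1/(26 + t))
E(b) = -3/(2 + b)
n(x) = x - 3/(2 + x) (n(x) = -3/(2 + x) + x = x - 3/(2 + x))
Y(-17)/n(H) = 1/((26 - 17)*(((-3 + 2*(2 + 2))/(2 + 2)))) = 1/(9*(((-3 + 2*4)/4))) = 1/(9*(((-3 + 8)/4))) = 1/(9*(((1/4)*5))) = 1/(9*(5/4)) = (1/9)*(4/5) = 4/45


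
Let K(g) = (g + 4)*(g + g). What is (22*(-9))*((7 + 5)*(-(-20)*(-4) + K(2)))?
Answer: 133056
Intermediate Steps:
K(g) = 2*g*(4 + g) (K(g) = (4 + g)*(2*g) = 2*g*(4 + g))
(22*(-9))*((7 + 5)*(-(-20)*(-4) + K(2))) = (22*(-9))*((7 + 5)*(-(-20)*(-4) + 2*2*(4 + 2))) = -2376*(-5*16 + 2*2*6) = -2376*(-80 + 24) = -2376*(-56) = -198*(-672) = 133056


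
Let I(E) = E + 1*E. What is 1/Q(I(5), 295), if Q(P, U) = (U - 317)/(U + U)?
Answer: -295/11 ≈ -26.818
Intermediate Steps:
I(E) = 2*E (I(E) = E + E = 2*E)
Q(P, U) = (-317 + U)/(2*U) (Q(P, U) = (-317 + U)/((2*U)) = (-317 + U)*(1/(2*U)) = (-317 + U)/(2*U))
1/Q(I(5), 295) = 1/((1/2)*(-317 + 295)/295) = 1/((1/2)*(1/295)*(-22)) = 1/(-11/295) = -295/11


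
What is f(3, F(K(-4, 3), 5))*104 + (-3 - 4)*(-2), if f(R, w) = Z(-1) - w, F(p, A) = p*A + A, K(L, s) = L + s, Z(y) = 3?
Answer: 326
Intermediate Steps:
F(p, A) = A + A*p (F(p, A) = A*p + A = A + A*p)
f(R, w) = 3 - w
f(3, F(K(-4, 3), 5))*104 + (-3 - 4)*(-2) = (3 - 5*(1 + (-4 + 3)))*104 + (-3 - 4)*(-2) = (3 - 5*(1 - 1))*104 - 7*(-2) = (3 - 5*0)*104 + 14 = (3 - 1*0)*104 + 14 = (3 + 0)*104 + 14 = 3*104 + 14 = 312 + 14 = 326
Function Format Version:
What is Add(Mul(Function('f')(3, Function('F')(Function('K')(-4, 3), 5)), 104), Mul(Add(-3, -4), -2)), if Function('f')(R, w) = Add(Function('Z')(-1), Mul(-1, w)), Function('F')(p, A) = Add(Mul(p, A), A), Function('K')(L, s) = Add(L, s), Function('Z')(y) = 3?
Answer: 326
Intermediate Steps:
Function('F')(p, A) = Add(A, Mul(A, p)) (Function('F')(p, A) = Add(Mul(A, p), A) = Add(A, Mul(A, p)))
Function('f')(R, w) = Add(3, Mul(-1, w))
Add(Mul(Function('f')(3, Function('F')(Function('K')(-4, 3), 5)), 104), Mul(Add(-3, -4), -2)) = Add(Mul(Add(3, Mul(-1, Mul(5, Add(1, Add(-4, 3))))), 104), Mul(Add(-3, -4), -2)) = Add(Mul(Add(3, Mul(-1, Mul(5, Add(1, -1)))), 104), Mul(-7, -2)) = Add(Mul(Add(3, Mul(-1, Mul(5, 0))), 104), 14) = Add(Mul(Add(3, Mul(-1, 0)), 104), 14) = Add(Mul(Add(3, 0), 104), 14) = Add(Mul(3, 104), 14) = Add(312, 14) = 326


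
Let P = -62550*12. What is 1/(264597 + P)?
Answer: -1/486003 ≈ -2.0576e-6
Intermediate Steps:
P = -750600
1/(264597 + P) = 1/(264597 - 750600) = 1/(-486003) = -1/486003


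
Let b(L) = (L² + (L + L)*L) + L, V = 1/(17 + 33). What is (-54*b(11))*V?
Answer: -10098/25 ≈ -403.92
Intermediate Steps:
V = 1/50 ≈ 0.020000
b(L) = L + 3*L² (b(L) = (L² + (2*L)*L) + L = (L² + 2*L²) + L = 3*L² + L = L + 3*L²)
(-54*b(11))*V = -594*(1 + 3*11)*(1/50) = -594*(1 + 33)*(1/50) = -594*34*(1/50) = -54*374*(1/50) = -20196*1/50 = -10098/25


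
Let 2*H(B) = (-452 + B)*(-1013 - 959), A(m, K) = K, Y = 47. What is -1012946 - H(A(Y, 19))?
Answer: -1439884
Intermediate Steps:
H(B) = 445672 - 986*B (H(B) = ((-452 + B)*(-1013 - 959))/2 = ((-452 + B)*(-1972))/2 = (891344 - 1972*B)/2 = 445672 - 986*B)
-1012946 - H(A(Y, 19)) = -1012946 - (445672 - 986*19) = -1012946 - (445672 - 18734) = -1012946 - 1*426938 = -1012946 - 426938 = -1439884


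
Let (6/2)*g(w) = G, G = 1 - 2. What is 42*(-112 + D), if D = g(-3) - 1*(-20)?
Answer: -3878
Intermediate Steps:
G = -1
g(w) = -1/3 (g(w) = (1/3)*(-1) = -1/3)
D = 59/3 (D = -1/3 - 1*(-20) = -1/3 + 20 = 59/3 ≈ 19.667)
42*(-112 + D) = 42*(-112 + 59/3) = 42*(-277/3) = -3878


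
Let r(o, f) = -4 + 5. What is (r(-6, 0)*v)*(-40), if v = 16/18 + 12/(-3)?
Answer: 1120/9 ≈ 124.44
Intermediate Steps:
r(o, f) = 1
v = -28/9 (v = 16*(1/18) + 12*(-1/3) = 8/9 - 4 = -28/9 ≈ -3.1111)
(r(-6, 0)*v)*(-40) = (1*(-28/9))*(-40) = -28/9*(-40) = 1120/9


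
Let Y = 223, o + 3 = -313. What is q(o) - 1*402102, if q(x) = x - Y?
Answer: -402641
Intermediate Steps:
o = -316 (o = -3 - 313 = -316)
q(x) = -223 + x (q(x) = x - 1*223 = x - 223 = -223 + x)
q(o) - 1*402102 = (-223 - 316) - 1*402102 = -539 - 402102 = -402641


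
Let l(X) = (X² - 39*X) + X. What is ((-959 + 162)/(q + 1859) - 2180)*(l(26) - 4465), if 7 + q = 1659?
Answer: 36566869729/3511 ≈ 1.0415e+7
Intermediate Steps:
l(X) = X² - 38*X
q = 1652 (q = -7 + 1659 = 1652)
((-959 + 162)/(q + 1859) - 2180)*(l(26) - 4465) = ((-959 + 162)/(1652 + 1859) - 2180)*(26*(-38 + 26) - 4465) = (-797/3511 - 2180)*(26*(-12) - 4465) = (-797*1/3511 - 2180)*(-312 - 4465) = (-797/3511 - 2180)*(-4777) = -7654777/3511*(-4777) = 36566869729/3511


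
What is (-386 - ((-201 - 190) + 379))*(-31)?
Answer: 11594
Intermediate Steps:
(-386 - ((-201 - 190) + 379))*(-31) = (-386 - (-391 + 379))*(-31) = (-386 - 1*(-12))*(-31) = (-386 + 12)*(-31) = -374*(-31) = 11594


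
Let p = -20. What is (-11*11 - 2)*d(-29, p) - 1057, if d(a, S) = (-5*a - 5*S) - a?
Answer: -34759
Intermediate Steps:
d(a, S) = -6*a - 5*S (d(a, S) = (-5*S - 5*a) - a = -6*a - 5*S)
(-11*11 - 2)*d(-29, p) - 1057 = (-11*11 - 2)*(-6*(-29) - 5*(-20)) - 1057 = (-121 - 2)*(174 + 100) - 1057 = -123*274 - 1057 = -33702 - 1057 = -34759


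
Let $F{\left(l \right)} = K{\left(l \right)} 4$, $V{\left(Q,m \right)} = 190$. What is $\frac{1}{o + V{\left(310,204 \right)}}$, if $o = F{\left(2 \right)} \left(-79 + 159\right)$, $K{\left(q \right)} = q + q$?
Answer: $\frac{1}{1470} \approx 0.00068027$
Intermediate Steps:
$K{\left(q \right)} = 2 q$
$F{\left(l \right)} = 8 l$ ($F{\left(l \right)} = 2 l 4 = 8 l$)
$o = 1280$ ($o = 8 \cdot 2 \left(-79 + 159\right) = 16 \cdot 80 = 1280$)
$\frac{1}{o + V{\left(310,204 \right)}} = \frac{1}{1280 + 190} = \frac{1}{1470}$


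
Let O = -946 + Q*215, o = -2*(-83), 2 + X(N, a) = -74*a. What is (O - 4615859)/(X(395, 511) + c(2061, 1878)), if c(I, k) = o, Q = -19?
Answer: 462089/3765 ≈ 122.73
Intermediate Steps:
X(N, a) = -2 - 74*a
o = 166
c(I, k) = 166
O = -5031 (O = -946 - 19*215 = -946 - 4085 = -5031)
(O - 4615859)/(X(395, 511) + c(2061, 1878)) = (-5031 - 4615859)/((-2 - 74*511) + 166) = -4620890/((-2 - 37814) + 166) = -4620890/(-37816 + 166) = -4620890/(-37650) = -4620890*(-1/37650) = 462089/3765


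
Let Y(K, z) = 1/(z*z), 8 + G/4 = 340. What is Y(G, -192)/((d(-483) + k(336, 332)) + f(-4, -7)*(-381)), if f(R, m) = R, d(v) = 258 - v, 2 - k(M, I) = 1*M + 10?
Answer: 1/70815744 ≈ 1.4121e-8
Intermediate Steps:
k(M, I) = -8 - M (k(M, I) = 2 - (1*M + 10) = 2 - (M + 10) = 2 - (10 + M) = 2 + (-10 - M) = -8 - M)
G = 1328 (G = -32 + 4*340 = -32 + 1360 = 1328)
Y(K, z) = z**(-2) (Y(K, z) = 1/(z**2) = z**(-2))
Y(G, -192)/((d(-483) + k(336, 332)) + f(-4, -7)*(-381)) = 1/((-192)**2*(((258 - 1*(-483)) + (-8 - 1*336)) - 4*(-381))) = 1/(36864*(((258 + 483) + (-8 - 336)) + 1524)) = 1/(36864*((741 - 344) + 1524)) = 1/(36864*(397 + 1524)) = (1/36864)/1921 = (1/36864)*(1/1921) = 1/70815744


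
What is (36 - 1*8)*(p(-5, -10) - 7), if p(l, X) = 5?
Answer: -56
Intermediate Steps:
(36 - 1*8)*(p(-5, -10) - 7) = (36 - 1*8)*(5 - 7) = (36 - 8)*(-2) = 28*(-2) = -56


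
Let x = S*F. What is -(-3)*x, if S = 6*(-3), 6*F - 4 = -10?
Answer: 54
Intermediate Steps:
F = -1 (F = ⅔ + (⅙)*(-10) = ⅔ - 5/3 = -1)
S = -18
x = 18 (x = -18*(-1) = 18)
-(-3)*x = -(-3)*18 = -1*(-54) = 54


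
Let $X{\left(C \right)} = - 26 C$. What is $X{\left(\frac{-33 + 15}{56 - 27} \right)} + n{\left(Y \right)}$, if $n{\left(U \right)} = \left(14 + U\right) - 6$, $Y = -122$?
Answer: $- \frac{2838}{29} \approx -97.862$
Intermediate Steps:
$n{\left(U \right)} = 8 + U$
$X{\left(\frac{-33 + 15}{56 - 27} \right)} + n{\left(Y \right)} = - 26 \frac{-33 + 15}{56 - 27} + \left(8 - 122\right) = - 26 \left(- \frac{18}{29}\right) - 114 = - 26 \left(\left(-18\right) \frac{1}{29}\right) - 114 = \left(-26\right) \left(- \frac{18}{29}\right) - 114 = \frac{468}{29} - 114 = - \frac{2838}{29}$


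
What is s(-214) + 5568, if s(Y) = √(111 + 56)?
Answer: 5568 + √167 ≈ 5580.9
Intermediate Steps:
s(Y) = √167
s(-214) + 5568 = √167 + 5568 = 5568 + √167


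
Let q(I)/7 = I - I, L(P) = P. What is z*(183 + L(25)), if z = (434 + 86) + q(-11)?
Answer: 108160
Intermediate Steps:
q(I) = 0 (q(I) = 7*(I - I) = 7*0 = 0)
z = 520 (z = (434 + 86) + 0 = 520 + 0 = 520)
z*(183 + L(25)) = 520*(183 + 25) = 520*208 = 108160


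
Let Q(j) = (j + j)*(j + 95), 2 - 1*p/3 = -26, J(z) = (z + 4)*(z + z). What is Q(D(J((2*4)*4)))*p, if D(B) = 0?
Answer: 0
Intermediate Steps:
J(z) = 2*z*(4 + z) (J(z) = (4 + z)*(2*z) = 2*z*(4 + z))
p = 84 (p = 6 - 3*(-26) = 6 + 78 = 84)
Q(j) = 2*j*(95 + j) (Q(j) = (2*j)*(95 + j) = 2*j*(95 + j))
Q(D(J((2*4)*4)))*p = (2*0*(95 + 0))*84 = (2*0*95)*84 = 0*84 = 0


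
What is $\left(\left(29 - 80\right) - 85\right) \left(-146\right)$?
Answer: $19856$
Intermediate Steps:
$\left(\left(29 - 80\right) - 85\right) \left(-146\right) = \left(-51 - 85\right) \left(-146\right) = \left(-136\right) \left(-146\right) = 19856$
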